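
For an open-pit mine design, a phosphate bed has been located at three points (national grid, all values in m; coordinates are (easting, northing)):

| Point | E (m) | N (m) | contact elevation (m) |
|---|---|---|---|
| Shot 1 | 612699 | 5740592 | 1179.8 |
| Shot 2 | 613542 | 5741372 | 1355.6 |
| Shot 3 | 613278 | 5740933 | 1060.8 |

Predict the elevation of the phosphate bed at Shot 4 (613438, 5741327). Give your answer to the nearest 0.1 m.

Let the plane be z = a·E + b·N + c.
Shot 2−Shot 1: 843a + 780b = 175.8;  Shot 3−Shot 1: 579a + 341b = −119.
Solving gives a = −0.930620077, b = 1.231170160.
Then c = 1179.8 − a·612699 − b·5740592 = −6496275.78.
At (613438, 5741327): z = −570877.7 + 7068550.5 − 6496275.78 = 1397.0 m.

1397.0 m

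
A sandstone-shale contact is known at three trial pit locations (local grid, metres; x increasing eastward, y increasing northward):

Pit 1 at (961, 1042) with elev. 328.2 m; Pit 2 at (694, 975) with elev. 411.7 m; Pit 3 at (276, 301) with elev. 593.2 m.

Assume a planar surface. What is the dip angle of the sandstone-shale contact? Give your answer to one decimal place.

16.9°

Let the plane be z = a·x + b·y + c.
Pit 2−Pit 1: −267a − 67b = 83.5;  Pit 3−Pit 1: −685a − 741b = 265.
Solving gives a = −0.29034, b = −0.08922.
Gradient magnitude |∇z| = √(a² + b²) = √(0.08430 + 0.00796) = 0.30374.
True dip = arctan(0.30374) = 16.9°, dipping toward ENE (azimuth ≈ 073°).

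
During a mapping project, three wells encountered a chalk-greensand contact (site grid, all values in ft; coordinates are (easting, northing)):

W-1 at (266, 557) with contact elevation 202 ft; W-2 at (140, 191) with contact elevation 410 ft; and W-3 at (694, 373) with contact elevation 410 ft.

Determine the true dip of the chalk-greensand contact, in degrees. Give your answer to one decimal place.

34.0°

Two edge vectors: W-1→W-2 = (-126, -366, 208), W-1→W-3 = (428, -184, 208).
Normal n = (W-1→W-2) × (W-1→W-3) = (-37856, 115232, 179832).
So ∂z/∂E = −n_x/n_z = 0.21051 and ∂z/∂N = −n_y/n_z = −0.64078.
Gradient magnitude |∇z| = √(a² + b²) = √(0.04431 + 0.41059) = 0.67447.
True dip = arctan(0.67447) = 34.0°, dipping toward NNW (azimuth ≈ 342°).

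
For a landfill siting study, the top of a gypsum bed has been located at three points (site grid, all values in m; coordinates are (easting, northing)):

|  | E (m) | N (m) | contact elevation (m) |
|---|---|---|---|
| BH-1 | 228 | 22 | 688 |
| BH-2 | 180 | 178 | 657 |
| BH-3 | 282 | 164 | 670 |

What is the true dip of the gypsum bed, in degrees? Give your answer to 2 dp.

Let the plane be z = a·E + b·N + c.
BH-2−BH-1: −48a + 156b = −31;  BH-3−BH-1: 54a + 142b = −18.
Solving gives a = 0.10459, b = −0.16654.
Gradient magnitude |∇z| = √(a² + b²) = √(0.01094 + 0.02773) = 0.19666.
True dip = arctan(0.19666) = 11.13°, dipping toward NNW (azimuth ≈ 328°).

11.13°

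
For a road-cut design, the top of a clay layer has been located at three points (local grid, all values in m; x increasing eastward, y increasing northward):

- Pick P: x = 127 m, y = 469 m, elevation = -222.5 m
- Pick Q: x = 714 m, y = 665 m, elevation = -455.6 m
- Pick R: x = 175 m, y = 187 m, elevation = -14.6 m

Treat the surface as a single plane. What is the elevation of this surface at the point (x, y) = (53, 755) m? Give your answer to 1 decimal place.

-429.7 m

Let the plane be z = a·x + b·y + c.
Pick Q−Pick P: 587a + 196b = −233.1;  Pick R−Pick P: 48a − 282b = 207.9.
Solving gives a = −0.14282, b = −0.76154.
Then c = -222.5 − a·127 − b·469 = 152.80.
At (53, 755): z = −7.6 − 575.0 + 152.80 = -429.7 m.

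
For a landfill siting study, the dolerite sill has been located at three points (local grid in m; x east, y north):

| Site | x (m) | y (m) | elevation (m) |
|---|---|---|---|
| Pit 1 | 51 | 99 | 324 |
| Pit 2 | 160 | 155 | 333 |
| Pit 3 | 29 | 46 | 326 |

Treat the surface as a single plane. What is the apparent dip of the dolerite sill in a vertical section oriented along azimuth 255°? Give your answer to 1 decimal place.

Two edge vectors: Pit 1→Pit 2 = (109, 56, 9), Pit 1→Pit 3 = (-22, -53, 2).
Normal n = (Pit 1→Pit 2) × (Pit 1→Pit 3) = (589, -416, -4545).
So ∂z/∂x = −n_x/n_z = 0.12959 and ∂z/∂y = −n_y/n_z = −0.09153.
Unit vector along 255° is (sin 255°, cos 255°) = (-0.9659, -0.2588).
Slope in that direction = a·(-0.9659) + b·(-0.2588) = −0.10149.
Apparent dip = arctan|0.10149| = 5.8° (true dip is 9.0°, so apparent ≤ true as expected).

5.8°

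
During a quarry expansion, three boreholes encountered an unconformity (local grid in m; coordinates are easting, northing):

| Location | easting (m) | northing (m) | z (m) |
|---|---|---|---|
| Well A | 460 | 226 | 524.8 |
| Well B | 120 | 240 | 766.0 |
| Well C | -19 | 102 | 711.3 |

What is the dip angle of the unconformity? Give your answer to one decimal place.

Two edge vectors: Well A→Well B = (-340, 14, 241.2), Well A→Well C = (-479, -124, 186.5).
Normal n = (Well A→Well B) × (Well A→Well C) = (32519.8, -52124.8, 48866).
So ∂z/∂easting = −n_x/n_z = −0.66549 and ∂z/∂northing = −n_y/n_z = 1.06669.
Gradient magnitude |∇z| = √(a² + b²) = √(0.44288 + 1.13782) = 1.25726.
True dip = arctan(1.25726) = 51.5°, dipping toward SSE (azimuth ≈ 148°).

51.5°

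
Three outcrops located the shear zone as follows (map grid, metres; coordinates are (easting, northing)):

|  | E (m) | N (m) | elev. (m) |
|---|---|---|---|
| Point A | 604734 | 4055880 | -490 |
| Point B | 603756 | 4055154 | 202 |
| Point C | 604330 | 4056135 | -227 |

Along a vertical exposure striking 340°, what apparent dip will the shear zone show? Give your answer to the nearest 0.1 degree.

Two edge vectors: Point A→Point B = (-978, -726, 692), Point A→Point C = (-404, 255, 263).
Normal n = (Point A→Point B) × (Point A→Point C) = (-367398, -22354, -542694).
So ∂z/∂E = −n_x/n_z = −0.67699 and ∂z/∂N = −n_y/n_z = −0.04119.
Unit vector along 340° is (sin 340°, cos 340°) = (-0.3420, 0.9397).
Slope in that direction = a·(-0.3420) + b·(0.9397) = 0.19284.
Apparent dip = arctan|0.19284| = 10.9° (true dip is 34.1°, so apparent ≤ true as expected).

10.9°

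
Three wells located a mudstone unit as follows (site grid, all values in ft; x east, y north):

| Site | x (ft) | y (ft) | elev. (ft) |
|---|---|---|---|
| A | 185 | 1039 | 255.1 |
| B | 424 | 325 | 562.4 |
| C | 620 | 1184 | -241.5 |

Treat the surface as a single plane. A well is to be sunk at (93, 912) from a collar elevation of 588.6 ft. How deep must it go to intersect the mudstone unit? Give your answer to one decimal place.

Let the plane be z = a·x + b·y + c.
B−A: 239a − 714b = 307.3;  C−A: 435a + 145b = −496.6.
Solving gives a = −0.897953, b = −0.730968.
Then c = 255.1 − a·185 − b·1039 = 1180.70.
At (93, 912): z_contact = −83.51 − 666.64 + 1180.70 = 430.54 ft.
Depth below ground = 588.6 − 430.54 = 158.1 ft.

158.1 ft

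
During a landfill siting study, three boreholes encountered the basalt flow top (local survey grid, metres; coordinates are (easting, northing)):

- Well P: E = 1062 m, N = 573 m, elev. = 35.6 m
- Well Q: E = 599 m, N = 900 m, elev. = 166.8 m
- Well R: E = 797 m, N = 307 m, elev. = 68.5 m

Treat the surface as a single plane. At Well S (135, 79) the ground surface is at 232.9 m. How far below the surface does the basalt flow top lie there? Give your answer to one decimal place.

Let the plane be z = a·E + b·N + c.
Well Q−Well P: −463a + 327b = 131.2;  Well R−Well P: −265a − 266b = 32.9.
Solving gives a = −0.217610, b = 0.093108.
Then c = 35.6 − a·1062 − b·573 = 213.35.
At (135, 79): z_contact = −29.38 + 7.36 + 213.35 = 191.33 m.
Depth below ground = 232.9 − 191.33 = 41.6 m.

41.6 m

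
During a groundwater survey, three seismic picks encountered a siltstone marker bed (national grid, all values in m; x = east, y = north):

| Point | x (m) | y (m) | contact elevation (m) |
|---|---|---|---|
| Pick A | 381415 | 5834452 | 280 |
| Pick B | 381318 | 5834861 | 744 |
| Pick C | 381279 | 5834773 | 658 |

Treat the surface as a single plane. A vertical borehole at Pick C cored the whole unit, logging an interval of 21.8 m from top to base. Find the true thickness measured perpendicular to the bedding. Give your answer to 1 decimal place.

14.6 m

Two edge vectors: Pick A→Pick B = (-97, 409, 464), Pick A→Pick C = (-136, 321, 378).
Normal n = (Pick A→Pick B) × (Pick A→Pick C) = (5658, -26438, 24487).
So ∂z/∂x = −n_x/n_z = −0.23106 and ∂z/∂y = −n_y/n_z = 1.07967.
|∇z| = √(a²+b²) = 1.10412, so dip δ = arctan(1.10412) = 47.83°.
True thickness = vertical thickness × cos δ = 21.8 × cos 47.83° = 14.6 m.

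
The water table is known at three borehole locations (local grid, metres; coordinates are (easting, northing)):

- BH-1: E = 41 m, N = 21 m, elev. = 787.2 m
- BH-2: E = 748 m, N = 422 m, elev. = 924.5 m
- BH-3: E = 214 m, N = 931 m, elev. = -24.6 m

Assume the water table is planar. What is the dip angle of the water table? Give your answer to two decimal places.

Two edge vectors: BH-1→BH-2 = (707, 401, 137.3), BH-1→BH-3 = (173, 910, -811.8).
Normal n = (BH-1→BH-2) × (BH-1→BH-3) = (-450474.8, 597695.5, 573997).
So ∂z/∂E = −n_x/n_z = 0.78480 and ∂z/∂N = −n_y/n_z = −1.04129.
Gradient magnitude |∇z| = √(a² + b²) = √(0.61592 + 1.08428) = 1.30392.
True dip = arctan(1.30392) = 52.51°, dipping toward NW (azimuth ≈ 323°).

52.51°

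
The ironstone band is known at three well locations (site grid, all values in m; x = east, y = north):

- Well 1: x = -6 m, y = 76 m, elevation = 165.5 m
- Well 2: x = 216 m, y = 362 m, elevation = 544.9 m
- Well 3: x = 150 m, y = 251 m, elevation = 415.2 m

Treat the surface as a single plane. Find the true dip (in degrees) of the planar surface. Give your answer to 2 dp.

47.38°

Let the plane be z = a·x + b·y + c.
Well 2−Well 1: 222a + 286b = 379.4;  Well 3−Well 1: 156a + 175b = 249.7.
Solving gives a = 0.87048, b = 0.65088.
Gradient magnitude |∇z| = √(a² + b²) = √(0.75774 + 0.42365) = 1.08692.
True dip = arctan(1.08692) = 47.38°, dipping toward SW (azimuth ≈ 233°).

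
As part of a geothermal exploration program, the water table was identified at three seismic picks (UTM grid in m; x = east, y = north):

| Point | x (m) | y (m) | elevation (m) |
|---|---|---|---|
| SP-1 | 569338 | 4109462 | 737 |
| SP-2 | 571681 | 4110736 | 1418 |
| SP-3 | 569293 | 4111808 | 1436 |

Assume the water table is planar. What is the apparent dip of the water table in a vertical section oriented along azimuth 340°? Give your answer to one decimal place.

Let the plane be z = a·x + b·y + c.
SP-2−SP-1: 2343a + 1274b = 681;  SP-3−SP-1: −45a + 2346b = 699.
Solving gives a = 0.12731, b = 0.30040.
Unit vector along 340° is (sin 340°, cos 340°) = (-0.3420, 0.9397).
Slope in that direction = a·(-0.3420) + b·(0.9397) = 0.23874.
Apparent dip = arctan|0.23874| = 13.4° (true dip is 18.1°, so apparent ≤ true as expected).

13.4°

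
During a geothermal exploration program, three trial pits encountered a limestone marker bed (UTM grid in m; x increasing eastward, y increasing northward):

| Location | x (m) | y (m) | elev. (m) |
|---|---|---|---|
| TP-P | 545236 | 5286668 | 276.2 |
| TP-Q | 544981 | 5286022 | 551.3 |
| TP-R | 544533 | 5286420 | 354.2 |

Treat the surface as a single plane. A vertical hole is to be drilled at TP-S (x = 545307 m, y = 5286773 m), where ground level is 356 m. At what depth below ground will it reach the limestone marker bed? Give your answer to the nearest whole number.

123 m

Let the plane be z = a·x + b·y + c.
TP-Q−TP-P: −255a − 646b = 275.1;  TP-R−TP-P: −703a − 248b = 78.
Solving gives a = 0.04563032, b = −0.44386336.
Then c = 276.2 − a·545236 − b·5286668 = 2321955.13.
At (545307, 5286773): z_contact = 24882.5 − 2346604.8 + 2321955.13 = 232.8 m.
Depth below ground = 356 − 232.8 = 123 m.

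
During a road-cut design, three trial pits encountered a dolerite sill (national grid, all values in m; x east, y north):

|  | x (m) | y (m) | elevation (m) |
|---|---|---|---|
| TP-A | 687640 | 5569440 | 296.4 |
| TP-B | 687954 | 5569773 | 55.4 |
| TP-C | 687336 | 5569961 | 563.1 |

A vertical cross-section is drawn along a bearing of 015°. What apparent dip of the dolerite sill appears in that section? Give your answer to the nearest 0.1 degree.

Two edge vectors: TP-A→TP-B = (314, 333, -241), TP-A→TP-C = (-304, 521, 266.7).
Normal n = (TP-A→TP-B) × (TP-A→TP-C) = (214372.1, -10479.8, 264826).
So ∂z/∂x = −n_x/n_z = −0.80948 and ∂z/∂y = −n_y/n_z = 0.03957.
Unit vector along 015° is (sin 15°, cos 15°) = (0.2588, 0.9659).
Slope in that direction = a·(0.2588) + b·(0.9659) = −0.17129.
Apparent dip = arctan|0.17129| = 9.7° (true dip is 39.0°, so apparent ≤ true as expected).

9.7°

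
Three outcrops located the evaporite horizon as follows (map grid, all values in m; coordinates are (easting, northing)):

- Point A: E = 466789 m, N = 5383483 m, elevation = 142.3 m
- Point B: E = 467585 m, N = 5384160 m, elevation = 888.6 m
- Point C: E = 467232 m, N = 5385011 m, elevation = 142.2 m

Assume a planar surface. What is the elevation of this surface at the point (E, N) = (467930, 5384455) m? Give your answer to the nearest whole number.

1211 m

Let the plane be z = a·E + b·N + c.
Point B−Point A: 796a + 677b = 746.3;  Point C−Point A: 443a + 1528b = −0.1.
Solving gives a = 1.24448137, b = −0.36086731.
Then c = 142.3 − a·466789 − b·5383483 = 1361955.10.
At (467930, 5384455): z = 582330.2 − 1943073.8 + 1361955.10 = 1211.5 m.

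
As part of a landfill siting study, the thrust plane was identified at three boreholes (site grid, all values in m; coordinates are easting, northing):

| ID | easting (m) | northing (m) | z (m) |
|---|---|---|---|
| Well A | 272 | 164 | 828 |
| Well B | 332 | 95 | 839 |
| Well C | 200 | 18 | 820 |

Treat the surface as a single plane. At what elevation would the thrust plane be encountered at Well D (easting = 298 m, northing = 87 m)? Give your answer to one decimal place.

Let the plane be z = a·easting + b·northing + c.
Well B−Well A: 60a − 69b = 11;  Well C−Well A: −72a − 146b = −8.
Solving gives a = 0.15720, b = −0.02273.
Then c = 828 − a·272 − b·164 = 788.97.
At (298, 87): z = 46.8 − 2.0 + 788.97 = 833.8 m.

833.8 m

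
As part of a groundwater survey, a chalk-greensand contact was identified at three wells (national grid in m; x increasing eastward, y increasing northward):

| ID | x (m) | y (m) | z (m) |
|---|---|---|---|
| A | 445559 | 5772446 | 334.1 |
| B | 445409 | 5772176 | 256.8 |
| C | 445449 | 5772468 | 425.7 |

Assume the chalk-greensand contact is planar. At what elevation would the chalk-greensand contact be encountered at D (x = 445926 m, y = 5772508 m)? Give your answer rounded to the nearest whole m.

120 m

Two edge vectors: A→B = (-150, -270, -77.3), A→C = (-110, 22, 91.6).
Normal n = (A→B) × (A→C) = (-23031.4, 22243, -33000).
So ∂z/∂x = −n_x/n_z = −0.69792121 and ∂z/∂y = −n_y/n_z = 0.67403030.
Intercept c from A: 334.1 + 310965.08 − 3890803.53 = −3579504.35.
At (445926, 5772508): z = −311221.2 + 3890845.3 − 3579504.35 = 119.8 m.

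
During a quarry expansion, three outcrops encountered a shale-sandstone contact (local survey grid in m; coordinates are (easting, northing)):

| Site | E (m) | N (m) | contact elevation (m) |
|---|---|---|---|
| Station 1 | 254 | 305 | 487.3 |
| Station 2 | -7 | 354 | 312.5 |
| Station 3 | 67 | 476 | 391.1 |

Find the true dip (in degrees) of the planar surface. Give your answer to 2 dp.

36.55°

Let the plane be z = a·E + b·N + c.
Station 2−Station 1: −261a + 49b = −174.8;  Station 3−Station 1: −187a + 171b = −96.2.
Solving gives a = 0.70985, b = 0.21370.
Gradient magnitude |∇z| = √(a² + b²) = √(0.50389 + 0.04567) = 0.74132.
True dip = arctan(0.74132) = 36.55°, dipping toward WSW (azimuth ≈ 253°).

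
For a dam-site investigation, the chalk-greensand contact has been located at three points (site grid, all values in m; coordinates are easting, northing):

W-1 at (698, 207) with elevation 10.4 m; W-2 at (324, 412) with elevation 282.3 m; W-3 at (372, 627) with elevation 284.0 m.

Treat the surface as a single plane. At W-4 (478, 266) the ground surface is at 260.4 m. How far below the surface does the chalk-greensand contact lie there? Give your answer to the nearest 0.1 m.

99.4 m

Let the plane be z = a·easting + b·northing + c.
W-2−W-1: −374a + 205b = 271.9;  W-3−W-1: −326a + 420b = 273.6.
Solving gives a = −0.64388, b = 0.15166.
Then c = 10.4 − a·698 − b·207 = 428.43.
At (478, 266): z_contact = −307.77 + 40.34 + 428.43 = 161.00 m.
Depth below ground = 260.4 − 161.00 = 99.4 m.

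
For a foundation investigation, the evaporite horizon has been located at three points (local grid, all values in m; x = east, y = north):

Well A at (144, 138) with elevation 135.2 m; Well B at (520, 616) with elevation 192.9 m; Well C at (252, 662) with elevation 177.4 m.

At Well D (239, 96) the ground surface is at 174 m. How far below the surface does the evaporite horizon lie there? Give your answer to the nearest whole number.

35 m

Let the plane be z = a·x + b·y + c.
Well B−Well A: 376a + 478b = 57.7;  Well C−Well A: 108a + 524b = 42.2.
Solving gives a = 0.06921, b = 0.06627.
Then c = 135.2 − a·144 − b·138 = 116.09.
At (239, 96): z_contact = 16.5 + 6.4 + 116.09 = 139.0 m.
Depth below ground = 174 − 139.0 = 35 m.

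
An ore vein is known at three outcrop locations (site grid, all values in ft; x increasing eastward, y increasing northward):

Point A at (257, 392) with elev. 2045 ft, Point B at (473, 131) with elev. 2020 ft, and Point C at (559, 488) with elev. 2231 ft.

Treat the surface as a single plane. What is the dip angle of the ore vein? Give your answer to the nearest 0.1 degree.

33.7°

Let the plane be z = a·x + b·y + c.
Point B−Point A: 216a − 261b = −25;  Point C−Point A: 302a + 96b = 186.
Solving gives a = 0.46351, b = 0.47938.
Gradient magnitude |∇z| = √(a² + b²) = √(0.21484 + 0.22980) = 0.66682.
True dip = arctan(0.66682) = 33.7°, dipping toward SW (azimuth ≈ 224°).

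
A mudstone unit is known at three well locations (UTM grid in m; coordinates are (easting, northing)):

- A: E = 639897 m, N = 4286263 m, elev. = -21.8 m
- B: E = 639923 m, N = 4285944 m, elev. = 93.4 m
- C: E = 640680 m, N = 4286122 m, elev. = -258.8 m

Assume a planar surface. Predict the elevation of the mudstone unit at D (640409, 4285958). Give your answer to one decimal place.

Let the plane be z = a·E + b·N + c.
B−A: 26a − 319b = 115.2;  C−A: 783a − 141b = −237.
Solving gives a = −0.373190146, b = −0.391545278.
Then c = -21.8 − a·639897 − b·4286263 = 1917047.49.
At (640409, 4285958): z = −238994.3 − 1678146.6 + 1917047.49 = -93.5 m.

-93.5 m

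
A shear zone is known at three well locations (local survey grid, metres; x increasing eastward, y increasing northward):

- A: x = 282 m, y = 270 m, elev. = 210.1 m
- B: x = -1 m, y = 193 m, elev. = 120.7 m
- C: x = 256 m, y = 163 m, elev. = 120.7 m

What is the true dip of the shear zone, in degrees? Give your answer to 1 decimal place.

39.3°

Let the plane be z = a·x + b·y + c.
B−A: −283a − 77b = −89.4;  C−A: −26a − 107b = −89.4.
Solving gives a = 0.09484, b = 0.81247.
Gradient magnitude |∇z| = √(a² + b²) = √(0.00899 + 0.66011) = 0.81799.
True dip = arctan(0.81799) = 39.3°, dipping toward S (azimuth ≈ 187°).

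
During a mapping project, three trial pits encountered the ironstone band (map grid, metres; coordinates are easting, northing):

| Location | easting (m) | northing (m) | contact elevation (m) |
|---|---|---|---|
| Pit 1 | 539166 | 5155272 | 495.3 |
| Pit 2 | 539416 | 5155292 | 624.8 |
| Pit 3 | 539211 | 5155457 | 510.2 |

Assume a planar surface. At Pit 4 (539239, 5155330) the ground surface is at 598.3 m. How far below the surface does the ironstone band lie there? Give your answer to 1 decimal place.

Let the plane be z = a·easting + b·northing + c.
Pit 2−Pit 1: 250a + 20b = 129.5;  Pit 3−Pit 1: 45a + 185b = 14.9.
Solving gives a = 0.521708931, b = −0.046361632.
Then c = 495.3 − a·539166 − b·5155272 = −41785.60.
At (539239, 5155330): z_contact = 281325.80 − 239009.51 − 41785.60 = 530.70 m.
Depth below ground = 598.3 − 530.70 = 67.6 m.

67.6 m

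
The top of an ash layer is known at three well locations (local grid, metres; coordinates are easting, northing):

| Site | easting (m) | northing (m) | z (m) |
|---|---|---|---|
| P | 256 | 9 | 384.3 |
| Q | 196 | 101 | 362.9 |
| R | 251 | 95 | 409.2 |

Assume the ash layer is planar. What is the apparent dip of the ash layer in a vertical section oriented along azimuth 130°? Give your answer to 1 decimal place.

24.4°

Two edge vectors: P→Q = (-60, 92, -21.4), P→R = (-5, 86, 24.9).
Normal n = (P→Q) × (P→R) = (4131.2, 1601, -4700).
So ∂z/∂easting = −n_x/n_z = 0.87898 and ∂z/∂northing = −n_y/n_z = 0.34064.
Unit vector along 130° is (sin 130°, cos 130°) = (0.7660, -0.6428).
Slope in that direction = a·(0.7660) + b·(-0.6428) = 0.45438.
Apparent dip = arctan|0.45438| = 24.4° (true dip is 43.3°, so apparent ≤ true as expected).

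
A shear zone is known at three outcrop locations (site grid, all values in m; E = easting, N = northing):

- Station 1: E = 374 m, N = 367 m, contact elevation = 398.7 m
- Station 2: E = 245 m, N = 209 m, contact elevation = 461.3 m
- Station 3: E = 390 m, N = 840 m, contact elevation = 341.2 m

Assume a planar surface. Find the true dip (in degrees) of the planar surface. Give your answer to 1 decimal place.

Two edge vectors: Station 1→Station 2 = (-129, -158, 62.6), Station 1→Station 3 = (16, 473, -57.5).
Normal n = (Station 1→Station 2) × (Station 1→Station 3) = (-20524.8, -6415.9, -58489).
So ∂z/∂E = −n_x/n_z = −0.35092 and ∂z/∂N = −n_y/n_z = −0.10969.
Gradient magnitude |∇z| = √(a² + b²) = √(0.12314 + 0.01203) = 0.36766.
True dip = arctan(0.36766) = 20.2°, dipping toward ENE (azimuth ≈ 073°).

20.2°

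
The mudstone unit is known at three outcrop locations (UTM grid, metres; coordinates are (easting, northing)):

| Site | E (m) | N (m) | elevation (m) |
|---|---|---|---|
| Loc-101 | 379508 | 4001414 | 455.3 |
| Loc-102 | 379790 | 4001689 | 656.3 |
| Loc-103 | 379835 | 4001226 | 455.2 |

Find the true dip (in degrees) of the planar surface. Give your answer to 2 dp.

Two edge vectors: Loc-101→Loc-102 = (282, 275, 201), Loc-101→Loc-103 = (327, -188, -0.1).
Normal n = (Loc-101→Loc-102) × (Loc-101→Loc-103) = (37760.5, 65755.2, -142941).
So ∂z/∂E = −n_x/n_z = 0.26417 and ∂z/∂N = −n_y/n_z = 0.46002.
Gradient magnitude |∇z| = √(a² + b²) = √(0.06978 + 0.21162) = 0.53047.
True dip = arctan(0.53047) = 27.94°, dipping toward SSW (azimuth ≈ 210°).

27.94°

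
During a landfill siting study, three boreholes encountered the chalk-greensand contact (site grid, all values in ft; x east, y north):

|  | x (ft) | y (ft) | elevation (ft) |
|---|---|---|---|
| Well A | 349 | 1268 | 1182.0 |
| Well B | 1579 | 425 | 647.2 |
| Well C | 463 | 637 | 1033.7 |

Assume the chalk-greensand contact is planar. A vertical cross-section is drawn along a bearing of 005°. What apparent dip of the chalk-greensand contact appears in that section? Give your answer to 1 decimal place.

8.6°

Let the plane be z = a·x + b·y + c.
Well B−Well A: 1230a − 843b = −534.8;  Well C−Well A: 114a − 631b = −148.3.
Solving gives a = −0.31240, b = 0.17858.
Unit vector along 005° is (sin 5°, cos 5°) = (0.0872, 0.9962).
Slope in that direction = a·(0.0872) + b·(0.9962) = 0.15068.
Apparent dip = arctan|0.15068| = 8.6° (true dip is 19.8°, so apparent ≤ true as expected).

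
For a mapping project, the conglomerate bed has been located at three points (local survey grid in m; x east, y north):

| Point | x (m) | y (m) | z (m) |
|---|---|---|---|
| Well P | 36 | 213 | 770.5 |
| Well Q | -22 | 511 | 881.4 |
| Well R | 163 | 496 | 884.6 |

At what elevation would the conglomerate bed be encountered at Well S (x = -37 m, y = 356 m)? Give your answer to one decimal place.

Let the plane be z = a·x + b·y + c.
Well Q−Well P: −58a + 298b = 110.9;  Well R−Well P: 127a + 283b = 114.1.
Solving gives a = 0.04823, b = 0.38154.
Then c = 770.5 − a·36 − b·213 = 687.50.
At (-37, 356): z = −1.8 + 135.8 + 687.50 = 821.5 m.

821.5 m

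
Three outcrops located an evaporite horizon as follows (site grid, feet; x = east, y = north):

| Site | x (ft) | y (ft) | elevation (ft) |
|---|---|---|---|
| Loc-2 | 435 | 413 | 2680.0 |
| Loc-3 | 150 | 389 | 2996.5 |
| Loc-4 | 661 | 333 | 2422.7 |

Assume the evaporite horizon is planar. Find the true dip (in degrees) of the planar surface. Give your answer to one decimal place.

48.2°

Two edge vectors: Loc-2→Loc-3 = (-285, -24, 316.5), Loc-2→Loc-4 = (226, -80, -257.3).
Normal n = (Loc-2→Loc-3) × (Loc-2→Loc-4) = (31495.2, -1801.5, 28224).
So ∂z/∂x = −n_x/n_z = −1.11590 and ∂z/∂y = −n_y/n_z = 0.06383.
Gradient magnitude |∇z| = √(a² + b²) = √(1.24524 + 0.00407) = 1.11773.
True dip = arctan(1.11773) = 48.2°, dipping toward E (azimuth ≈ 093°).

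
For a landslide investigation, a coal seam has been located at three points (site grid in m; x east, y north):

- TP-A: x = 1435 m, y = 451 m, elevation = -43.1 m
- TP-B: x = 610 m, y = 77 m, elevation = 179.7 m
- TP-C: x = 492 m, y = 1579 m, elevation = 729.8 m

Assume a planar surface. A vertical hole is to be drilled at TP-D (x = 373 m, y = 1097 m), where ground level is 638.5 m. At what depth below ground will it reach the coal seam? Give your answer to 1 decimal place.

Let the plane be z = a·x + b·y + c.
TP-B−TP-A: −825a − 374b = 222.8;  TP-C−TP-A: −943a + 1128b = 772.9.
Solving gives a = −0.421095, b = 0.333163.
Then c = -43.1 − a·1435 − b·451 = 410.91.
At (373, 1097): z_contact = −157.07 + 365.48 + 410.91 = 619.33 m.
Depth below ground = 638.5 − 619.33 = 19.2 m.

19.2 m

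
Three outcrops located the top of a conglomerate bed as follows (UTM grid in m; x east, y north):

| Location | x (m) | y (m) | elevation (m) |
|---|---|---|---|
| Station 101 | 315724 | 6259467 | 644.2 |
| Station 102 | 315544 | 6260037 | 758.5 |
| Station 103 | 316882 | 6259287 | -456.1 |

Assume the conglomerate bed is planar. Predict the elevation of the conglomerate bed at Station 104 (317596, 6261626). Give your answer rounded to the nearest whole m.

-1391 m

Two edge vectors: Station 101→Station 102 = (-180, 570, 114.3), Station 101→Station 103 = (1158, -180, -1100.3).
Normal n = (Station 101→Station 102) × (Station 101→Station 103) = (-606597, -65694.6, -627660).
So ∂z/∂x = −n_x/n_z = −0.96644202 and ∂z/∂y = −n_y/n_z = −0.10466590.
Intercept c from Station 101: 644.2 + 305128.94 + 655152.76 = 960925.90.
At (317596, 6261626): z = −306938.1 − 655378.7 + 960925.90 = -1391.0 m.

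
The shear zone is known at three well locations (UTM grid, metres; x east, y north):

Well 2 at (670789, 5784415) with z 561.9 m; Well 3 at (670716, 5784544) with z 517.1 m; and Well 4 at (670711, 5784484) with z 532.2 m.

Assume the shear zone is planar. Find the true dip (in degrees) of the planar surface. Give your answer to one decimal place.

Let the plane be z = a·x + b·y + c.
Well 3−Well 2: −73a + 129b = −44.8;  Well 4−Well 2: −78a + 69b = −29.7.
Solving gives a = 0.14728, b = −0.26394.
Gradient magnitude |∇z| = √(a² + b²) = √(0.02169 + 0.06966) = 0.30225.
True dip = arctan(0.30225) = 16.8°, dipping toward NNW (azimuth ≈ 331°).

16.8°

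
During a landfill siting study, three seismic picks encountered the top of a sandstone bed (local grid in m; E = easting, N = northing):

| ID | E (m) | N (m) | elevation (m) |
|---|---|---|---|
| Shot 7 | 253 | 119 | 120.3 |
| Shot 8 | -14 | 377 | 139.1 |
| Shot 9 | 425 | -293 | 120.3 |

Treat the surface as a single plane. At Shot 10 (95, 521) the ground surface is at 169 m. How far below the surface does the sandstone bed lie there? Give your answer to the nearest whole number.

50 m

Two edge vectors: Shot 7→Shot 8 = (-267, 258, 18.8), Shot 7→Shot 9 = (172, -412, 0).
Normal n = (Shot 7→Shot 8) × (Shot 7→Shot 9) = (7745.6, 3233.6, 65628).
So ∂z/∂E = −n_x/n_z = −0.11802 and ∂z/∂N = −n_y/n_z = −0.04927.
Intercept c from Shot 7: 120.3 + 29.86 + 5.86 = 156.02.
At (95, 521): z_contact = −11.2 − 25.7 + 156.02 = 119.1 m.
Depth below ground = 169 − 119.1 = 50 m.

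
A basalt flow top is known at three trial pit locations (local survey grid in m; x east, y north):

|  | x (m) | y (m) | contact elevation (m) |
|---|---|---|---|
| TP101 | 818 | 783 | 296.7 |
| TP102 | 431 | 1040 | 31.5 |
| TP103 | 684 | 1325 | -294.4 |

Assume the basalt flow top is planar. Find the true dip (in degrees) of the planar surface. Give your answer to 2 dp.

Two edge vectors: TP101→TP102 = (-387, 257, -265.2), TP101→TP103 = (-134, 542, -591.1).
Normal n = (TP101→TP102) × (TP101→TP103) = (-8174.3, -193218.9, -175316).
So ∂z/∂x = −n_x/n_z = −0.04663 and ∂z/∂y = −n_y/n_z = −1.10212.
Gradient magnitude |∇z| = √(a² + b²) = √(0.00217 + 1.21466) = 1.10310.
True dip = arctan(1.10310) = 47.81°, dipping toward N (azimuth ≈ 002°).

47.81°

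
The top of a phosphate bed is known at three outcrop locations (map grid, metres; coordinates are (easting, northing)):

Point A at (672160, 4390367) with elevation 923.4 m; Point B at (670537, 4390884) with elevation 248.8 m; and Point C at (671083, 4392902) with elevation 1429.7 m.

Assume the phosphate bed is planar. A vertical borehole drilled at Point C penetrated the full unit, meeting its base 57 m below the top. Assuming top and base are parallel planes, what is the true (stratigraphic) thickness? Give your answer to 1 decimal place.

46.6 m

Two edge vectors: Point A→Point B = (-1623, 517, -674.6), Point A→Point C = (-1077, 2535, 506.3).
Normal n = (Point A→Point B) × (Point A→Point C) = (1971868.1, 1548269.1, -3557496).
So ∂z/∂E = −n_x/n_z = 0.55429 and ∂z/∂N = −n_y/n_z = 0.43521.
|∇z| = √(a²+b²) = 0.70473, so dip δ = arctan(0.70473) = 35.17°.
True thickness = vertical thickness × cos δ = 57 × cos 35.17° = 46.6 m.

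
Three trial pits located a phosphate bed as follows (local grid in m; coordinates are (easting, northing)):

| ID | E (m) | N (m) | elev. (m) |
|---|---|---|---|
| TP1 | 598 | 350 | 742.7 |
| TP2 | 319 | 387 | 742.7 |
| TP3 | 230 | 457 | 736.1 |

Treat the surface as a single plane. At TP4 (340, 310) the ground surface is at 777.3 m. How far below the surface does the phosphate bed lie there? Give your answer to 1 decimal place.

Two edge vectors: TP1→TP2 = (-279, 37, 0), TP1→TP3 = (-368, 107, -6.6).
Normal n = (TP1→TP2) × (TP1→TP3) = (-244.2, -1841.4, -16237).
So ∂z/∂E = −n_x/n_z = −0.01504 and ∂z/∂N = −n_y/n_z = −0.11341.
Intercept c from TP1: 742.7 + 8.99 + 39.69 = 791.39.
At (340, 310): z_contact = −5.11 − 35.16 + 791.39 = 751.12 m.
Depth below ground = 777.3 − 751.12 = 26.2 m.

26.2 m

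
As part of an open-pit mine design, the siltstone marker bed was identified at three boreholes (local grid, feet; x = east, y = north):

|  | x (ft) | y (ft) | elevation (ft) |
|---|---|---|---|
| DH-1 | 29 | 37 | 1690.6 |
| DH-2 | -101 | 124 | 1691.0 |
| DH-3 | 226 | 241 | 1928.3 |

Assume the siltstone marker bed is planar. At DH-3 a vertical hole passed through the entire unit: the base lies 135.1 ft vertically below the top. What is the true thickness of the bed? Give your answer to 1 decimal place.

Two edge vectors: DH-1→DH-2 = (-130, 87, 0.4), DH-1→DH-3 = (197, 204, 237.7).
Normal n = (DH-1→DH-2) × (DH-1→DH-3) = (20598.3, 30979.8, -43659).
So ∂z/∂x = −n_x/n_z = 0.47180 and ∂z/∂y = −n_y/n_z = 0.70959.
|∇z| = √(a²+b²) = 0.85212, so dip δ = arctan(0.85212) = 40.43°.
True thickness = vertical thickness × cos δ = 135.1 × cos 40.43° = 102.8 ft.

102.8 ft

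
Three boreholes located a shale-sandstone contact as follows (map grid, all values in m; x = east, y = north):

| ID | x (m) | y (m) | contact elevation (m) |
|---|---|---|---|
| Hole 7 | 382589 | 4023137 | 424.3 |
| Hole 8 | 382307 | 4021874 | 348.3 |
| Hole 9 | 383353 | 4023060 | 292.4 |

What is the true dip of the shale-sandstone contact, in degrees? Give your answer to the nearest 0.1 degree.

Let the plane be z = a·x + b·y + c.
Hole 8−Hole 7: −282a − 1263b = −76;  Hole 9−Hole 7: 764a − 77b = −131.9.
Solving gives a = −0.16291, b = 0.09655.
Gradient magnitude |∇z| = √(a² + b²) = √(0.02654 + 0.00932) = 0.18937.
True dip = arctan(0.18937) = 10.7°, dipping toward ESE (azimuth ≈ 121°).

10.7°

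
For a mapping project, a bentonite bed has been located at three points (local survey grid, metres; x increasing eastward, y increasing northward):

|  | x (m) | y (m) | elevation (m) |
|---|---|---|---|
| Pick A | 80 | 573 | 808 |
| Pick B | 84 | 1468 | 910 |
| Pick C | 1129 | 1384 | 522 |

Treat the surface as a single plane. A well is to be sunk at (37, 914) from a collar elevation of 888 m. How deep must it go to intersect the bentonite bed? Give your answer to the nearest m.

Two edge vectors: Pick A→Pick B = (4, 895, 102), Pick A→Pick C = (1049, 811, -286).
Normal n = (Pick A→Pick B) × (Pick A→Pick C) = (-338692, 108142, -935611).
So ∂z/∂x = −n_x/n_z = −0.36200 and ∂z/∂y = −n_y/n_z = 0.11558.
Intercept c from Pick A: 808 + 28.96 − 66.23 = 770.73.
At (37, 914): z_contact = −13.4 + 105.6 + 770.73 = 863.0 m.
Depth below ground = 888 − 863.0 = 25 m.

25 m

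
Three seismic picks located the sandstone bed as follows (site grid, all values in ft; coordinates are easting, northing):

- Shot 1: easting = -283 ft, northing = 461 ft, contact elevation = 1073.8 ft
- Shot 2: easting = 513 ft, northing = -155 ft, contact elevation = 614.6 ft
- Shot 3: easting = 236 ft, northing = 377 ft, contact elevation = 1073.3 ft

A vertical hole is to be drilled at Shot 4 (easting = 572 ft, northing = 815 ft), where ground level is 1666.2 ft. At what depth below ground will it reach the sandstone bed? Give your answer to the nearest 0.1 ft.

129.9 ft

Let the plane be z = a·easting + b·northing + c.
Shot 2−Shot 1: 796a − 616b = −459.2;  Shot 3−Shot 1: 519a − 84b = −0.5.
Solving gives a = 0.15134, b = 0.94102.
Then c = 1073.8 − a·-283 − b·461 = 682.82.
At (572, 815): z_contact = 86.57 + 766.93 + 682.82 = 1536.32 ft.
Depth below ground = 1666.2 − 1536.32 = 129.9 ft.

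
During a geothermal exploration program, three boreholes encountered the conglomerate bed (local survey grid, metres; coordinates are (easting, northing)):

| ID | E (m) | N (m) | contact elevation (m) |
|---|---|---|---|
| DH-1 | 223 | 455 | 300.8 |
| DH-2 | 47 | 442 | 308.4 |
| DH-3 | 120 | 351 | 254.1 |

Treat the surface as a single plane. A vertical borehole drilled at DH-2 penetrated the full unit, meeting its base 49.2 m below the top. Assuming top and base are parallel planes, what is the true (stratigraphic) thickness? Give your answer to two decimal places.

Two edge vectors: DH-1→DH-2 = (-176, -13, 7.6), DH-1→DH-3 = (-103, -104, -46.7).
Normal n = (DH-1→DH-2) × (DH-1→DH-3) = (1397.5, -9002, 16965).
So ∂z/∂E = −n_x/n_z = −0.08238 and ∂z/∂N = −n_y/n_z = 0.53062.
|∇z| = √(a²+b²) = 0.53698, so dip δ = arctan(0.53698) = 28.23°.
True thickness = vertical thickness × cos δ = 49.2 × cos 28.23° = 43.35 m.

43.35 m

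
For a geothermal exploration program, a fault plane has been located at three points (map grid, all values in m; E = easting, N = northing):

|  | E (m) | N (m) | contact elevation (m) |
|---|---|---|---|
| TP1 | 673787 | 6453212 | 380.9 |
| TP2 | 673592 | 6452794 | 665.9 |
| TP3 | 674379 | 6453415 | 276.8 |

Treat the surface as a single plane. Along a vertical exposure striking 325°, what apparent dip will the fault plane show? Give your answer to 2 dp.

Two edge vectors: TP1→TP2 = (-195, -418, 285), TP1→TP3 = (592, 203, -104.1).
Normal n = (TP1→TP2) × (TP1→TP3) = (-14341.2, 148420.5, 207871).
So ∂z/∂E = −n_x/n_z = 0.06899 and ∂z/∂N = −n_y/n_z = −0.71400.
Unit vector along 325° is (sin 325°, cos 325°) = (-0.5736, 0.8192).
Slope in that direction = a·(-0.5736) + b·(0.8192) = −0.62445.
Apparent dip = arctan|0.62445| = 31.98° (true dip is 35.7°, so apparent ≤ true as expected).

31.98°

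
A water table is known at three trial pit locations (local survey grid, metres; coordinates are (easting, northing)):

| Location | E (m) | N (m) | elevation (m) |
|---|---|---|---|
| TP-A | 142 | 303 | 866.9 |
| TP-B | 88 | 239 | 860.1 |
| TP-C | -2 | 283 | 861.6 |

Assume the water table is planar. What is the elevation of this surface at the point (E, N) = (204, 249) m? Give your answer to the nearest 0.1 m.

Two edge vectors: TP-A→TP-B = (-54, -64, -6.8), TP-A→TP-C = (-144, -20, -5.3).
Normal n = (TP-A→TP-B) × (TP-A→TP-C) = (203.2, 693, -8136).
So ∂z/∂E = −n_x/n_z = 0.02498 and ∂z/∂N = −n_y/n_z = 0.08518.
Intercept c from TP-A: 866.9 − 3.55 − 25.81 = 837.54.
At (204, 249): z = 5.1 + 21.2 + 837.54 = 863.8 m.

863.8 m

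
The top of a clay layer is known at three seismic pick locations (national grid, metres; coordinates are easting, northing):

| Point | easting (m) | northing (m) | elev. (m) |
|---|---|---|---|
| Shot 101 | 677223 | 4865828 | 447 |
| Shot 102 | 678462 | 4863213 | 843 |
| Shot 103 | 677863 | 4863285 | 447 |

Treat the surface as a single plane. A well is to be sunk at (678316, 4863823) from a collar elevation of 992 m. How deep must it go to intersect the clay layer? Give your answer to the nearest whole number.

144 m

Let the plane be z = a·easting + b·northing + c.
Shot 102−Shot 101: 1239a − 2615b = 396;  Shot 103−Shot 101: 640a − 2543b = 0.
Solving gives a = 0.68172467, b = 0.17157050.
Then c = 447 − a·677223 − b·4865828 = −1296065.18.
At (678316, 4863823): z_contact = 462424.7 + 834488.6 − 1296065.18 = 848.1 m.
Depth below ground = 992 − 848.1 = 144 m.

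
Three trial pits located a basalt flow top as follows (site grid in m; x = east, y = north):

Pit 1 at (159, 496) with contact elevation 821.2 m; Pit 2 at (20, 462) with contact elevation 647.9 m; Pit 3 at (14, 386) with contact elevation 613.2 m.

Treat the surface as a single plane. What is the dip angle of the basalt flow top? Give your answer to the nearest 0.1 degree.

50.5°

Let the plane be z = a·x + b·y + c.
Pit 2−Pit 1: −139a − 34b = −173.3;  Pit 3−Pit 1: −145a − 110b = −208.
Solving gives a = 1.15743, b = 0.36520.
Gradient magnitude |∇z| = √(a² + b²) = √(1.33965 + 0.13337) = 1.21368.
True dip = arctan(1.21368) = 50.5°, dipping toward WSW (azimuth ≈ 252°).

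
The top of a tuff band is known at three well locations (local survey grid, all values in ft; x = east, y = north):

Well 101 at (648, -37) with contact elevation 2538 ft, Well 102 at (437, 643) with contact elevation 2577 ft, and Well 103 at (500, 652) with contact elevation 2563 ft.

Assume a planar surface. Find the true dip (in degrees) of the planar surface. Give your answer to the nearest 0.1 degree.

Two edge vectors: Well 101→Well 102 = (-211, 680, 39), Well 101→Well 103 = (-148, 689, 25).
Normal n = (Well 101→Well 102) × (Well 101→Well 103) = (-9871, -497, -44739).
So ∂z/∂x = −n_x/n_z = −0.22064 and ∂z/∂y = −n_y/n_z = −0.01111.
Gradient magnitude |∇z| = √(a² + b²) = √(0.04868 + 0.00012) = 0.22091.
True dip = arctan(0.22091) = 12.5°, dipping toward E (azimuth ≈ 087°).

12.5°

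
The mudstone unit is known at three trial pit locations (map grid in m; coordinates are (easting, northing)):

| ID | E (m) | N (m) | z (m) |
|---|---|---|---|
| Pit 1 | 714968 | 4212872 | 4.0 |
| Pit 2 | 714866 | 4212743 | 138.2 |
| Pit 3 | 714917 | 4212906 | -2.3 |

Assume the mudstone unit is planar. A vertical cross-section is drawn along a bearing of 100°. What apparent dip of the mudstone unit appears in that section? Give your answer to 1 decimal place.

Let the plane be z = a·E + b·N + c.
Pit 2−Pit 1: −102a − 129b = 134.2;  Pit 3−Pit 1: −51a + 34b = −6.3.
Solving gives a = −0.37326, b = −0.74518.
Unit vector along 100° is (sin 100°, cos 100°) = (0.9848, -0.1736).
Slope in that direction = a·(0.9848) + b·(-0.1736) = −0.23819.
Apparent dip = arctan|0.23819| = 13.4° (true dip is 39.8°, so apparent ≤ true as expected).

13.4°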